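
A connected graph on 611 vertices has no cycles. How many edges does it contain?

A tree on n vertices always has exactly n - 1 edges.
For n = 611: edges = 611 - 1 = 610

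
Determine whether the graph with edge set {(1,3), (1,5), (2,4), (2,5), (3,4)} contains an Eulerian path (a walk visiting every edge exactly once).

Step 1: Find the degree of each vertex:
  deg(1) = 2
  deg(2) = 2
  deg(3) = 2
  deg(4) = 2
  deg(5) = 2

Step 2: Count vertices with odd degree:
  All vertices have even degree (0 odd-degree vertices)

Step 3: Apply Euler's theorem:
  - Eulerian circuit exists iff graph is connected and all vertices have even degree
  - Eulerian path exists iff graph is connected and has 0 or 2 odd-degree vertices

Graph is connected with 0 odd-degree vertices.
Both Eulerian circuit and Eulerian path exist.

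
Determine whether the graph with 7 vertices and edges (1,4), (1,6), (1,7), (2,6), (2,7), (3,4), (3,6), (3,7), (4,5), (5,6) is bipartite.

Step 1: Attempt 2-coloring using BFS:
  Start at vertex 1, assign color 0
  Color vertex 4 with color 1 (neighbor of 1)
  Color vertex 6 with color 1 (neighbor of 1)
  Color vertex 7 with color 1 (neighbor of 1)
  Color vertex 3 with color 0 (neighbor of 4)
  Color vertex 5 with color 0 (neighbor of 4)
  Color vertex 2 with color 0 (neighbor of 6)

Step 2: 2-coloring succeeded. No conflicts found.
  Set A (color 0): {1, 2, 3, 5}
  Set B (color 1): {4, 6, 7}

The graph is bipartite with partition {1, 2, 3, 5}, {4, 6, 7}.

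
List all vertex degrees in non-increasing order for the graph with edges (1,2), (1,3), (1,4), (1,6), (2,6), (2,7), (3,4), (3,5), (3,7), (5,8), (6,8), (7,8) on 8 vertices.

Step 1: Count edges incident to each vertex:
  deg(1) = 4 (neighbors: 2, 3, 4, 6)
  deg(2) = 3 (neighbors: 1, 6, 7)
  deg(3) = 4 (neighbors: 1, 4, 5, 7)
  deg(4) = 2 (neighbors: 1, 3)
  deg(5) = 2 (neighbors: 3, 8)
  deg(6) = 3 (neighbors: 1, 2, 8)
  deg(7) = 3 (neighbors: 2, 3, 8)
  deg(8) = 3 (neighbors: 5, 6, 7)

Step 2: Sort degrees in non-increasing order:
  Degrees: [4, 3, 4, 2, 2, 3, 3, 3] -> sorted: [4, 4, 3, 3, 3, 3, 2, 2]

Degree sequence: [4, 4, 3, 3, 3, 3, 2, 2]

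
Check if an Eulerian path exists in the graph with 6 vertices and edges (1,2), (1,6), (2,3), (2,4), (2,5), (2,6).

Step 1: Find the degree of each vertex:
  deg(1) = 2
  deg(2) = 5
  deg(3) = 1
  deg(4) = 1
  deg(5) = 1
  deg(6) = 2

Step 2: Count vertices with odd degree:
  Odd-degree vertices: 2, 3, 4, 5 (4 total)

Step 3: Apply Euler's theorem:
  - Eulerian circuit exists iff graph is connected and all vertices have even degree
  - Eulerian path exists iff graph is connected and has 0 or 2 odd-degree vertices

Graph has 4 odd-degree vertices (need 0 or 2).
Neither Eulerian path nor Eulerian circuit exists.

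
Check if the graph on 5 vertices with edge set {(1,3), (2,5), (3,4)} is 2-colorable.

Step 1: Attempt 2-coloring using BFS:
  Start at vertex 1, assign color 0
  Color vertex 3 with color 1 (neighbor of 1)
  Color vertex 4 with color 0 (neighbor of 3)
  Start new component at vertex 2, assign color 0
  Color vertex 5 with color 1 (neighbor of 2)

Step 2: 2-coloring succeeded. No conflicts found.
  Set A (color 0): {1, 2, 4}
  Set B (color 1): {3, 5}

The graph is bipartite with partition {1, 2, 4}, {3, 5}.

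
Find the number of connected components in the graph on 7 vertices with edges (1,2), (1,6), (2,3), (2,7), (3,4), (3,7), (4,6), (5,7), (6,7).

Step 1: Build adjacency list from edges:
  1: 2, 6
  2: 1, 3, 7
  3: 2, 4, 7
  4: 3, 6
  5: 7
  6: 1, 4, 7
  7: 2, 3, 5, 6

Step 2: Run BFS/DFS from vertex 1:
  Visited: {1, 2, 6, 3, 7, 4, 5}
  Reached 7 of 7 vertices

Step 3: All 7 vertices reached from vertex 1, so the graph is connected.
Number of connected components: 1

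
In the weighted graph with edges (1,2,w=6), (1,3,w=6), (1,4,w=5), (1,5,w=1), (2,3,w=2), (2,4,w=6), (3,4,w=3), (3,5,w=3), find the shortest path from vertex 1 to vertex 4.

Step 1: Build adjacency list with weights:
  1: 2(w=6), 3(w=6), 4(w=5), 5(w=1)
  2: 1(w=6), 3(w=2), 4(w=6)
  3: 1(w=6), 2(w=2), 4(w=3), 5(w=3)
  4: 1(w=5), 2(w=6), 3(w=3)
  5: 1(w=1), 3(w=3)

Step 2: Apply Dijkstra's algorithm from vertex 1:
  Visit vertex 1 (distance=0)
    Update dist[2] = 6
    Update dist[3] = 6
    Update dist[4] = 5
    Update dist[5] = 1
  Visit vertex 5 (distance=1)
    Update dist[3] = 4
  Visit vertex 3 (distance=4)
  Visit vertex 4 (distance=5)

Step 3: Shortest path: 1 -> 4
Total weight: 5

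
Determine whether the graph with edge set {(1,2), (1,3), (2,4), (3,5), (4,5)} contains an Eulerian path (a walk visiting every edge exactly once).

Step 1: Find the degree of each vertex:
  deg(1) = 2
  deg(2) = 2
  deg(3) = 2
  deg(4) = 2
  deg(5) = 2

Step 2: Count vertices with odd degree:
  All vertices have even degree (0 odd-degree vertices)

Step 3: Apply Euler's theorem:
  - Eulerian circuit exists iff graph is connected and all vertices have even degree
  - Eulerian path exists iff graph is connected and has 0 or 2 odd-degree vertices

Graph is connected with 0 odd-degree vertices.
Both Eulerian circuit and Eulerian path exist.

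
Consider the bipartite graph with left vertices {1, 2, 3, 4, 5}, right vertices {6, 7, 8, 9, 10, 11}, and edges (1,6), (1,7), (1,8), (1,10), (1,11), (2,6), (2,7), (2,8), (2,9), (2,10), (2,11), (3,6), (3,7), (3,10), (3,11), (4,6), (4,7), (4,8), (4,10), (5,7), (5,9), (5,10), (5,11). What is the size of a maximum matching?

Step 1: List the neighbors of each left vertex:
  1: 6, 7, 8, 10, 11
  2: 6, 7, 8, 9, 10, 11
  3: 6, 7, 10, 11
  4: 6, 7, 8, 10
  5: 7, 9, 10, 11

Step 2: Greedily match left vertices, then look for augmenting paths:
  Match 1 -- 6
  Match 2 -- 7
  Match 3 -- 10
  Match 4 -- 8
  Match 5 -- 9
  No augmenting path remains.

Step 3: Verify this is maximum:
  Matching size 5 = min(|L|, |R|) = min(5, 6), which is an upper bound, so this matching is maximum.

Maximum matching: {(1,6), (2,7), (3,10), (4,8), (5,9)}
Size: 5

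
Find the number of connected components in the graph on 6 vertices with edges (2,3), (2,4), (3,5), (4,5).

Step 1: Build adjacency list from edges:
  1: (none)
  2: 3, 4
  3: 2, 5
  4: 2, 5
  5: 3, 4
  6: (none)

Step 2: Run BFS/DFS from vertex 1:
  Visited: {1}
  Reached 1 of 6 vertices

Step 3: Only 1 of 6 vertices reached. Graph is disconnected.
Connected components: {1}, {2, 3, 4, 5}, {6}
Number of connected components: 3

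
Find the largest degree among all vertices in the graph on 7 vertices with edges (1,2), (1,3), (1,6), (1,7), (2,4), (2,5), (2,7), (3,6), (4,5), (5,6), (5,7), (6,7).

Step 1: Count edges incident to each vertex:
  deg(1) = 4 (neighbors: 2, 3, 6, 7)
  deg(2) = 4 (neighbors: 1, 4, 5, 7)
  deg(3) = 2 (neighbors: 1, 6)
  deg(4) = 2 (neighbors: 2, 5)
  deg(5) = 4 (neighbors: 2, 4, 6, 7)
  deg(6) = 4 (neighbors: 1, 3, 5, 7)
  deg(7) = 4 (neighbors: 1, 2, 5, 6)

Step 2: Find maximum:
  max(4, 4, 2, 2, 4, 4, 4) = 4 (vertex 1)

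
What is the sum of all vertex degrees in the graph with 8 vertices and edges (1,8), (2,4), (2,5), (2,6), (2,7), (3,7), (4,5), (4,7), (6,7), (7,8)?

Step 1: Count edges incident to each vertex:
  deg(1) = 1 (neighbors: 8)
  deg(2) = 4 (neighbors: 4, 5, 6, 7)
  deg(3) = 1 (neighbors: 7)
  deg(4) = 3 (neighbors: 2, 5, 7)
  deg(5) = 2 (neighbors: 2, 4)
  deg(6) = 2 (neighbors: 2, 7)
  deg(7) = 5 (neighbors: 2, 3, 4, 6, 8)
  deg(8) = 2 (neighbors: 1, 7)

Step 2: Sum all degrees:
  1 + 4 + 1 + 3 + 2 + 2 + 5 + 2 = 20

Verification: sum of degrees = 2 * |E| = 2 * 10 = 20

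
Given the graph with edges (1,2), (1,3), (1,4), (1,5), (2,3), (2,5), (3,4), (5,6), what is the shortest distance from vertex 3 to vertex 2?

Step 1: Build adjacency list:
  1: 2, 3, 4, 5
  2: 1, 3, 5
  3: 1, 2, 4
  4: 1, 3
  5: 1, 2, 6
  6: 5

Step 2: BFS from vertex 3 to find shortest path to 2:
  vertex 1 reached at distance 1
  vertex 2 reached at distance 1

Step 3: Shortest path: 3 -> 2
Path length: 1 edge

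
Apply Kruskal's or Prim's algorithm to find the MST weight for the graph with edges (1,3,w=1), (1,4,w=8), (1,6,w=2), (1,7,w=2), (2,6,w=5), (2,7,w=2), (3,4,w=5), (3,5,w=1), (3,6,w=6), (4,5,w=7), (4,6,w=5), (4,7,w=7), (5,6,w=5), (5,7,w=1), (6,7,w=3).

Apply Kruskal's algorithm (sort edges by weight, add if no cycle):

Sorted edges by weight:
  (1,3) w=1
  (3,5) w=1
  (5,7) w=1
  (1,6) w=2
  (1,7) w=2
  (2,7) w=2
  (6,7) w=3
  (2,6) w=5
  (3,4) w=5
  (4,6) w=5
  (5,6) w=5
  (3,6) w=6
  (4,7) w=7
  (4,5) w=7
  (1,4) w=8

Add edge (1,3) w=1 -- no cycle. Running total: 1
Add edge (3,5) w=1 -- no cycle. Running total: 2
Add edge (5,7) w=1 -- no cycle. Running total: 3
Add edge (1,6) w=2 -- no cycle. Running total: 5
Skip edge (1,7) w=2 -- would create cycle
Add edge (2,7) w=2 -- no cycle. Running total: 7
Skip edge (6,7) w=3 -- would create cycle
Skip edge (2,6) w=5 -- would create cycle
Add edge (3,4) w=5 -- no cycle. Running total: 12

MST edges: (1,3,w=1), (3,5,w=1), (5,7,w=1), (1,6,w=2), (2,7,w=2), (3,4,w=5)
Total MST weight: 1 + 1 + 1 + 2 + 2 + 5 = 12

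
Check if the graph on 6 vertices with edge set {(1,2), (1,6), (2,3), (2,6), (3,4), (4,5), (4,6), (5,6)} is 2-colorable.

Step 1: Attempt 2-coloring using BFS:
  Start at vertex 1, assign color 0
  Color vertex 2 with color 1 (neighbor of 1)
  Color vertex 6 with color 1 (neighbor of 1)
  Color vertex 3 with color 0 (neighbor of 2)

Step 2: Conflict found! Vertices 2 and 6 are adjacent but have the same color.
This means the graph contains an odd cycle.

The graph is NOT bipartite.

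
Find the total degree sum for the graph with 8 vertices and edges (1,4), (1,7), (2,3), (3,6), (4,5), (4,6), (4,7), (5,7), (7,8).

Step 1: Count edges incident to each vertex:
  deg(1) = 2 (neighbors: 4, 7)
  deg(2) = 1 (neighbors: 3)
  deg(3) = 2 (neighbors: 2, 6)
  deg(4) = 4 (neighbors: 1, 5, 6, 7)
  deg(5) = 2 (neighbors: 4, 7)
  deg(6) = 2 (neighbors: 3, 4)
  deg(7) = 4 (neighbors: 1, 4, 5, 8)
  deg(8) = 1 (neighbors: 7)

Step 2: Sum all degrees:
  2 + 1 + 2 + 4 + 2 + 2 + 4 + 1 = 18

Verification: sum of degrees = 2 * |E| = 2 * 9 = 18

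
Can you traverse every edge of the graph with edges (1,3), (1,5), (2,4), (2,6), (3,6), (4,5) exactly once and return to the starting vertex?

Step 1: Find the degree of each vertex:
  deg(1) = 2
  deg(2) = 2
  deg(3) = 2
  deg(4) = 2
  deg(5) = 2
  deg(6) = 2

Step 2: Count vertices with odd degree:
  All vertices have even degree (0 odd-degree vertices)

Step 3: Apply Euler's theorem:
  - Eulerian circuit exists iff graph is connected and all vertices have even degree
  - Eulerian path exists iff graph is connected and has 0 or 2 odd-degree vertices

Graph is connected with 0 odd-degree vertices.
Both Eulerian circuit and Eulerian path exist.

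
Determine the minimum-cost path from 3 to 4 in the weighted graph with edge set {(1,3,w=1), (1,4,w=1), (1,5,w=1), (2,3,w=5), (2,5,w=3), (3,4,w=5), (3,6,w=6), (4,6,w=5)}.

Step 1: Build adjacency list with weights:
  1: 3(w=1), 4(w=1), 5(w=1)
  2: 3(w=5), 5(w=3)
  3: 1(w=1), 2(w=5), 4(w=5), 6(w=6)
  4: 1(w=1), 3(w=5), 6(w=5)
  5: 1(w=1), 2(w=3)
  6: 3(w=6), 4(w=5)

Step 2: Apply Dijkstra's algorithm from vertex 3:
  Visit vertex 3 (distance=0)
    Update dist[1] = 1
    Update dist[2] = 5
    Update dist[4] = 5
    Update dist[6] = 6
  Visit vertex 1 (distance=1)
    Update dist[4] = 2
    Update dist[5] = 2
  Visit vertex 4 (distance=2)

Step 3: Shortest path: 3 -> 1 -> 4
Total weight: 1 + 1 = 2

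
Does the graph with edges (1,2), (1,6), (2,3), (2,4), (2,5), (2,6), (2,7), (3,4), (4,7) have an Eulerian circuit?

Step 1: Find the degree of each vertex:
  deg(1) = 2
  deg(2) = 6
  deg(3) = 2
  deg(4) = 3
  deg(5) = 1
  deg(6) = 2
  deg(7) = 2

Step 2: Count vertices with odd degree:
  Odd-degree vertices: 4, 5 (2 total)

Step 3: Apply Euler's theorem:
  - Eulerian circuit exists iff graph is connected and all vertices have even degree
  - Eulerian path exists iff graph is connected and has 0 or 2 odd-degree vertices

Graph is connected with exactly 2 odd-degree vertices (4, 5).
Eulerian path exists (starting and ending at the odd-degree vertices), but no Eulerian circuit.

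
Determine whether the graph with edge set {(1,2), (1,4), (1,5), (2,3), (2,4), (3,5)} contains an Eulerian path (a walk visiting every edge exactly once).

Step 1: Find the degree of each vertex:
  deg(1) = 3
  deg(2) = 3
  deg(3) = 2
  deg(4) = 2
  deg(5) = 2

Step 2: Count vertices with odd degree:
  Odd-degree vertices: 1, 2 (2 total)

Step 3: Apply Euler's theorem:
  - Eulerian circuit exists iff graph is connected and all vertices have even degree
  - Eulerian path exists iff graph is connected and has 0 or 2 odd-degree vertices

Graph is connected with exactly 2 odd-degree vertices (1, 2).
Eulerian path exists (starting and ending at the odd-degree vertices), but no Eulerian circuit.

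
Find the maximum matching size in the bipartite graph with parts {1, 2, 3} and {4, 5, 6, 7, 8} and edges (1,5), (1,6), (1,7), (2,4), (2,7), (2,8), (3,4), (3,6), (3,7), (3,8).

Step 1: List the neighbors of each left vertex:
  1: 5, 6, 7
  2: 4, 7, 8
  3: 4, 6, 7, 8

Step 2: Greedily match left vertices, then look for augmenting paths:
  Match 1 -- 5
  Match 2 -- 4
  Match 3 -- 6
  No augmenting path remains.

Step 3: Verify this is maximum:
  Matching size 3 = min(|L|, |R|) = min(3, 5), which is an upper bound, so this matching is maximum.

Maximum matching: {(1,5), (2,4), (3,6)}
Size: 3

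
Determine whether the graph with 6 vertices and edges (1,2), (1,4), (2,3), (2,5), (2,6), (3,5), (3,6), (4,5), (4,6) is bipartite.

Step 1: Attempt 2-coloring using BFS:
  Start at vertex 1, assign color 0
  Color vertex 2 with color 1 (neighbor of 1)
  Color vertex 4 with color 1 (neighbor of 1)
  Color vertex 3 with color 0 (neighbor of 2)
  Color vertex 5 with color 0 (neighbor of 2)
  Color vertex 6 with color 0 (neighbor of 2)

Step 2: Conflict found! Vertices 3 and 5 are adjacent but have the same color.
This means the graph contains an odd cycle.

The graph is NOT bipartite.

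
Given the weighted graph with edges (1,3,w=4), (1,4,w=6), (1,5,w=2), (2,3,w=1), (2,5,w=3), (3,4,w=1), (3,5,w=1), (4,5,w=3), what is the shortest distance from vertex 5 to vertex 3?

Step 1: Build adjacency list with weights:
  1: 3(w=4), 4(w=6), 5(w=2)
  2: 3(w=1), 5(w=3)
  3: 1(w=4), 2(w=1), 4(w=1), 5(w=1)
  4: 1(w=6), 3(w=1), 5(w=3)
  5: 1(w=2), 2(w=3), 3(w=1), 4(w=3)

Step 2: Apply Dijkstra's algorithm from vertex 5:
  Visit vertex 5 (distance=0)
    Update dist[1] = 2
    Update dist[2] = 3
    Update dist[3] = 1
    Update dist[4] = 3
  Visit vertex 3 (distance=1)
    Update dist[2] = 2
    Update dist[4] = 2

Step 3: Shortest path: 5 -> 3
Total weight: 1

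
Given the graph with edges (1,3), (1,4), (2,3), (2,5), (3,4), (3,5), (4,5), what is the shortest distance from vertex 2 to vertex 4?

Step 1: Build adjacency list:
  1: 3, 4
  2: 3, 5
  3: 1, 2, 4, 5
  4: 1, 3, 5
  5: 2, 3, 4

Step 2: BFS from vertex 2 to find shortest path to 4:
  vertex 3 reached at distance 1
  vertex 5 reached at distance 1
  vertex 1 reached at distance 2
  vertex 4 reached at distance 2

Step 3: Shortest path: 2 -> 5 -> 4
Path length: 2 edges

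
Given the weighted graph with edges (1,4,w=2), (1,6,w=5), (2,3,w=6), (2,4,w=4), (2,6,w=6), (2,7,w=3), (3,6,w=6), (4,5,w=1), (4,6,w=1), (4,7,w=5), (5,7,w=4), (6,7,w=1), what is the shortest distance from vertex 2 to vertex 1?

Step 1: Build adjacency list with weights:
  1: 4(w=2), 6(w=5)
  2: 3(w=6), 4(w=4), 6(w=6), 7(w=3)
  3: 2(w=6), 6(w=6)
  4: 1(w=2), 2(w=4), 5(w=1), 6(w=1), 7(w=5)
  5: 4(w=1), 7(w=4)
  6: 1(w=5), 2(w=6), 3(w=6), 4(w=1), 7(w=1)
  7: 2(w=3), 4(w=5), 5(w=4), 6(w=1)

Step 2: Apply Dijkstra's algorithm from vertex 2:
  Visit vertex 2 (distance=0)
    Update dist[3] = 6
    Update dist[4] = 4
    Update dist[6] = 6
    Update dist[7] = 3
  Visit vertex 7 (distance=3)
    Update dist[5] = 7
    Update dist[6] = 4
  Visit vertex 4 (distance=4)
    Update dist[1] = 6
    Update dist[5] = 5
  Visit vertex 6 (distance=4)
  Visit vertex 5 (distance=5)
  Visit vertex 1 (distance=6)

Step 3: Shortest path: 2 -> 4 -> 1
Total weight: 4 + 2 = 6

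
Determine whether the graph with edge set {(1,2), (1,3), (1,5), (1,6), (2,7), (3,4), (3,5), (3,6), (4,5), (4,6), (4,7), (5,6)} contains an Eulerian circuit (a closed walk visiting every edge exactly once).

Step 1: Find the degree of each vertex:
  deg(1) = 4
  deg(2) = 2
  deg(3) = 4
  deg(4) = 4
  deg(5) = 4
  deg(6) = 4
  deg(7) = 2

Step 2: Count vertices with odd degree:
  All vertices have even degree (0 odd-degree vertices)

Step 3: Apply Euler's theorem:
  - Eulerian circuit exists iff graph is connected and all vertices have even degree
  - Eulerian path exists iff graph is connected and has 0 or 2 odd-degree vertices

Graph is connected with 0 odd-degree vertices.
Both Eulerian circuit and Eulerian path exist.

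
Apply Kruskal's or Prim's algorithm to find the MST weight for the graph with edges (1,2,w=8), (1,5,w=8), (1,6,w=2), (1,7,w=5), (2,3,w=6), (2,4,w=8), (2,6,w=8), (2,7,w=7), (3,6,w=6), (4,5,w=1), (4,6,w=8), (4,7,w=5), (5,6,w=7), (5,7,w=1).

Apply Kruskal's algorithm (sort edges by weight, add if no cycle):

Sorted edges by weight:
  (4,5) w=1
  (5,7) w=1
  (1,6) w=2
  (1,7) w=5
  (4,7) w=5
  (2,3) w=6
  (3,6) w=6
  (2,7) w=7
  (5,6) w=7
  (1,5) w=8
  (1,2) w=8
  (2,6) w=8
  (2,4) w=8
  (4,6) w=8

Add edge (4,5) w=1 -- no cycle. Running total: 1
Add edge (5,7) w=1 -- no cycle. Running total: 2
Add edge (1,6) w=2 -- no cycle. Running total: 4
Add edge (1,7) w=5 -- no cycle. Running total: 9
Skip edge (4,7) w=5 -- would create cycle
Add edge (2,3) w=6 -- no cycle. Running total: 15
Add edge (3,6) w=6 -- no cycle. Running total: 21

MST edges: (4,5,w=1), (5,7,w=1), (1,6,w=2), (1,7,w=5), (2,3,w=6), (3,6,w=6)
Total MST weight: 1 + 1 + 2 + 5 + 6 + 6 = 21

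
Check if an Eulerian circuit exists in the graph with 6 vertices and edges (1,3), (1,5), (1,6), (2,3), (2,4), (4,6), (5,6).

Step 1: Find the degree of each vertex:
  deg(1) = 3
  deg(2) = 2
  deg(3) = 2
  deg(4) = 2
  deg(5) = 2
  deg(6) = 3

Step 2: Count vertices with odd degree:
  Odd-degree vertices: 1, 6 (2 total)

Step 3: Apply Euler's theorem:
  - Eulerian circuit exists iff graph is connected and all vertices have even degree
  - Eulerian path exists iff graph is connected and has 0 or 2 odd-degree vertices

Graph is connected with exactly 2 odd-degree vertices (1, 6).
Eulerian path exists (starting and ending at the odd-degree vertices), but no Eulerian circuit.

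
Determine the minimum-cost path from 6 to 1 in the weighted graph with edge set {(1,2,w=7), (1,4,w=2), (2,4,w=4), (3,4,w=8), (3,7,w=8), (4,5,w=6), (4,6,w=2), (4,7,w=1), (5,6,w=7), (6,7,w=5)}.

Step 1: Build adjacency list with weights:
  1: 2(w=7), 4(w=2)
  2: 1(w=7), 4(w=4)
  3: 4(w=8), 7(w=8)
  4: 1(w=2), 2(w=4), 3(w=8), 5(w=6), 6(w=2), 7(w=1)
  5: 4(w=6), 6(w=7)
  6: 4(w=2), 5(w=7), 7(w=5)
  7: 3(w=8), 4(w=1), 6(w=5)

Step 2: Apply Dijkstra's algorithm from vertex 6:
  Visit vertex 6 (distance=0)
    Update dist[4] = 2
    Update dist[5] = 7
    Update dist[7] = 5
  Visit vertex 4 (distance=2)
    Update dist[1] = 4
    Update dist[2] = 6
    Update dist[3] = 10
    Update dist[7] = 3
  Visit vertex 7 (distance=3)
  Visit vertex 1 (distance=4)

Step 3: Shortest path: 6 -> 4 -> 1
Total weight: 2 + 2 = 4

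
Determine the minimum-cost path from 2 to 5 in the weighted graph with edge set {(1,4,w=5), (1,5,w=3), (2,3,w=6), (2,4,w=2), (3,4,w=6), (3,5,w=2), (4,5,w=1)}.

Step 1: Build adjacency list with weights:
  1: 4(w=5), 5(w=3)
  2: 3(w=6), 4(w=2)
  3: 2(w=6), 4(w=6), 5(w=2)
  4: 1(w=5), 2(w=2), 3(w=6), 5(w=1)
  5: 1(w=3), 3(w=2), 4(w=1)

Step 2: Apply Dijkstra's algorithm from vertex 2:
  Visit vertex 2 (distance=0)
    Update dist[3] = 6
    Update dist[4] = 2
  Visit vertex 4 (distance=2)
    Update dist[1] = 7
    Update dist[5] = 3
  Visit vertex 5 (distance=3)
    Update dist[1] = 6
    Update dist[3] = 5

Step 3: Shortest path: 2 -> 4 -> 5
Total weight: 2 + 1 = 3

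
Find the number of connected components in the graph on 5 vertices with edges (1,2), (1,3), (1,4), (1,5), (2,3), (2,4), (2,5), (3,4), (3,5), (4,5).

Step 1: Build adjacency list from edges:
  1: 2, 3, 4, 5
  2: 1, 3, 4, 5
  3: 1, 2, 4, 5
  4: 1, 2, 3, 5
  5: 1, 2, 3, 4

Step 2: Run BFS/DFS from vertex 1:
  Visited: {1, 2, 3, 4, 5}
  Reached 5 of 5 vertices

Step 3: All 5 vertices reached from vertex 1, so the graph is connected.
Number of connected components: 1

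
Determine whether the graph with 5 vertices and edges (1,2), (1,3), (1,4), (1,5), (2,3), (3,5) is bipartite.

Step 1: Attempt 2-coloring using BFS:
  Start at vertex 1, assign color 0
  Color vertex 2 with color 1 (neighbor of 1)
  Color vertex 3 with color 1 (neighbor of 1)
  Color vertex 4 with color 1 (neighbor of 1)
  Color vertex 5 with color 1 (neighbor of 1)

Step 2: Conflict found! Vertices 2 and 3 are adjacent but have the same color.
This means the graph contains an odd cycle.

The graph is NOT bipartite.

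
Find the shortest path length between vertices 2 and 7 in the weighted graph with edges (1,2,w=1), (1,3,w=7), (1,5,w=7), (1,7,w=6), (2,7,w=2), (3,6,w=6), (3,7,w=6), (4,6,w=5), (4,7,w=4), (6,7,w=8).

Step 1: Build adjacency list with weights:
  1: 2(w=1), 3(w=7), 5(w=7), 7(w=6)
  2: 1(w=1), 7(w=2)
  3: 1(w=7), 6(w=6), 7(w=6)
  4: 6(w=5), 7(w=4)
  5: 1(w=7)
  6: 3(w=6), 4(w=5), 7(w=8)
  7: 1(w=6), 2(w=2), 3(w=6), 4(w=4), 6(w=8)

Step 2: Apply Dijkstra's algorithm from vertex 2:
  Visit vertex 2 (distance=0)
    Update dist[1] = 1
    Update dist[7] = 2
  Visit vertex 1 (distance=1)
    Update dist[3] = 8
    Update dist[5] = 8
  Visit vertex 7 (distance=2)
    Update dist[4] = 6
    Update dist[6] = 10

Step 3: Shortest path: 2 -> 7
Total weight: 2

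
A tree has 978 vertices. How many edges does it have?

A tree on n vertices always has exactly n - 1 edges.
For n = 978: edges = 978 - 1 = 977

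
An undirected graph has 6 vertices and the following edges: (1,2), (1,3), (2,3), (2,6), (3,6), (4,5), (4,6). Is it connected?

Step 1: Build adjacency list from edges:
  1: 2, 3
  2: 1, 3, 6
  3: 1, 2, 6
  4: 5, 6
  5: 4
  6: 2, 3, 4

Step 2: Run BFS/DFS from vertex 1:
  Visited: {1, 2, 3, 6, 4, 5}
  Reached 6 of 6 vertices

Step 3: All 6 vertices reached from vertex 1, so the graph is connected.
Answer: Yes, the graph is connected.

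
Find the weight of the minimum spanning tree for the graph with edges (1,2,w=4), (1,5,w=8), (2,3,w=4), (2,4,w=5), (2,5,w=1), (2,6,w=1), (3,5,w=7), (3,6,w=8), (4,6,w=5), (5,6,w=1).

Apply Kruskal's algorithm (sort edges by weight, add if no cycle):

Sorted edges by weight:
  (2,6) w=1
  (2,5) w=1
  (5,6) w=1
  (1,2) w=4
  (2,3) w=4
  (2,4) w=5
  (4,6) w=5
  (3,5) w=7
  (1,5) w=8
  (3,6) w=8

Add edge (2,6) w=1 -- no cycle. Running total: 1
Add edge (2,5) w=1 -- no cycle. Running total: 2
Skip edge (5,6) w=1 -- would create cycle
Add edge (1,2) w=4 -- no cycle. Running total: 6
Add edge (2,3) w=4 -- no cycle. Running total: 10
Add edge (2,4) w=5 -- no cycle. Running total: 15

MST edges: (2,6,w=1), (2,5,w=1), (1,2,w=4), (2,3,w=4), (2,4,w=5)
Total MST weight: 1 + 1 + 4 + 4 + 5 = 15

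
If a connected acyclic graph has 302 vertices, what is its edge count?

A tree on n vertices always has exactly n - 1 edges.
For n = 302: edges = 302 - 1 = 301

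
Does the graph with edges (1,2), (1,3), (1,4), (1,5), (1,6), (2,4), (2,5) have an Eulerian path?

Step 1: Find the degree of each vertex:
  deg(1) = 5
  deg(2) = 3
  deg(3) = 1
  deg(4) = 2
  deg(5) = 2
  deg(6) = 1

Step 2: Count vertices with odd degree:
  Odd-degree vertices: 1, 2, 3, 6 (4 total)

Step 3: Apply Euler's theorem:
  - Eulerian circuit exists iff graph is connected and all vertices have even degree
  - Eulerian path exists iff graph is connected and has 0 or 2 odd-degree vertices

Graph has 4 odd-degree vertices (need 0 or 2).
Neither Eulerian path nor Eulerian circuit exists.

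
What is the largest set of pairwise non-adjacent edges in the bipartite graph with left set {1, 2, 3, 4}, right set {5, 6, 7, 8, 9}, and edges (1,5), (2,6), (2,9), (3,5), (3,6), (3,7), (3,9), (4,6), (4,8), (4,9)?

Step 1: List the neighbors of each left vertex:
  1: 5
  2: 6, 9
  3: 5, 6, 7, 9
  4: 6, 8, 9

Step 2: Greedily match left vertices, then look for augmenting paths:
  Match 1 -- 5
  Match 2 -- 6
  Match 3 -- 7
  Match 4 -- 8
  No augmenting path remains.

Step 3: Verify this is maximum:
  Matching size 4 = min(|L|, |R|) = min(4, 5), which is an upper bound, so this matching is maximum.

Maximum matching: {(1,5), (2,6), (3,7), (4,8)}
Size: 4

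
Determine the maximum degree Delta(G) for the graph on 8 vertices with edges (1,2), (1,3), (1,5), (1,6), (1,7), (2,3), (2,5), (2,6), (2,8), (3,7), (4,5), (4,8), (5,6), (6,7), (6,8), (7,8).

Step 1: Count edges incident to each vertex:
  deg(1) = 5 (neighbors: 2, 3, 5, 6, 7)
  deg(2) = 5 (neighbors: 1, 3, 5, 6, 8)
  deg(3) = 3 (neighbors: 1, 2, 7)
  deg(4) = 2 (neighbors: 5, 8)
  deg(5) = 4 (neighbors: 1, 2, 4, 6)
  deg(6) = 5 (neighbors: 1, 2, 5, 7, 8)
  deg(7) = 4 (neighbors: 1, 3, 6, 8)
  deg(8) = 4 (neighbors: 2, 4, 6, 7)

Step 2: Find maximum:
  max(5, 5, 3, 2, 4, 5, 4, 4) = 5 (vertex 1)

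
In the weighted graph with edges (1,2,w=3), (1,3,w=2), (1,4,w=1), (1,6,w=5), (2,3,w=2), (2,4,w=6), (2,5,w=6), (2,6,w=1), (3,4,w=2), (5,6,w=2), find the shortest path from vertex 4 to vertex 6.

Step 1: Build adjacency list with weights:
  1: 2(w=3), 3(w=2), 4(w=1), 6(w=5)
  2: 1(w=3), 3(w=2), 4(w=6), 5(w=6), 6(w=1)
  3: 1(w=2), 2(w=2), 4(w=2)
  4: 1(w=1), 2(w=6), 3(w=2)
  5: 2(w=6), 6(w=2)
  6: 1(w=5), 2(w=1), 5(w=2)

Step 2: Apply Dijkstra's algorithm from vertex 4:
  Visit vertex 4 (distance=0)
    Update dist[1] = 1
    Update dist[2] = 6
    Update dist[3] = 2
  Visit vertex 1 (distance=1)
    Update dist[2] = 4
    Update dist[6] = 6
  Visit vertex 3 (distance=2)
  Visit vertex 2 (distance=4)
    Update dist[5] = 10
    Update dist[6] = 5
  Visit vertex 6 (distance=5)
    Update dist[5] = 7

Step 3: Shortest path: 4 -> 1 -> 2 -> 6
Total weight: 1 + 3 + 1 = 5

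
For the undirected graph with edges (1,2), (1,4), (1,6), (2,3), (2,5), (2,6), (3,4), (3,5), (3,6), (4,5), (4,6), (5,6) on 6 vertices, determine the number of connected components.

Step 1: Build adjacency list from edges:
  1: 2, 4, 6
  2: 1, 3, 5, 6
  3: 2, 4, 5, 6
  4: 1, 3, 5, 6
  5: 2, 3, 4, 6
  6: 1, 2, 3, 4, 5

Step 2: Run BFS/DFS from vertex 1:
  Visited: {1, 2, 4, 6, 3, 5}
  Reached 6 of 6 vertices

Step 3: All 6 vertices reached from vertex 1, so the graph is connected.
Number of connected components: 1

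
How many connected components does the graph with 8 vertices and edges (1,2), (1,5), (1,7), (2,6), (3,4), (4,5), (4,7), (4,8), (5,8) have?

Step 1: Build adjacency list from edges:
  1: 2, 5, 7
  2: 1, 6
  3: 4
  4: 3, 5, 7, 8
  5: 1, 4, 8
  6: 2
  7: 1, 4
  8: 4, 5

Step 2: Run BFS/DFS from vertex 1:
  Visited: {1, 2, 5, 7, 6, 4, 8, 3}
  Reached 8 of 8 vertices

Step 3: All 8 vertices reached from vertex 1, so the graph is connected.
Number of connected components: 1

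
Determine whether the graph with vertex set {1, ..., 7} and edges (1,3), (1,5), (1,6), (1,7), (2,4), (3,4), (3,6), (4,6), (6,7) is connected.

Step 1: Build adjacency list from edges:
  1: 3, 5, 6, 7
  2: 4
  3: 1, 4, 6
  4: 2, 3, 6
  5: 1
  6: 1, 3, 4, 7
  7: 1, 6

Step 2: Run BFS/DFS from vertex 1:
  Visited: {1, 3, 5, 6, 7, 4, 2}
  Reached 7 of 7 vertices

Step 3: All 7 vertices reached from vertex 1, so the graph is connected.
Answer: Yes, the graph is connected.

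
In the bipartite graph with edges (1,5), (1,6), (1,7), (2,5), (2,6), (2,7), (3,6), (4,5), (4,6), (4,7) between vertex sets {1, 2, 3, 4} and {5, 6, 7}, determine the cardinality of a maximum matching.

Step 1: List the neighbors of each left vertex:
  1: 5, 6, 7
  2: 5, 6, 7
  3: 6
  4: 5, 6, 7

Step 2: Greedily match left vertices, then look for augmenting paths:
  Match 1 -- 5
  Match 2 -- 6
  Match 4 -- 7
  No augmenting path remains.

Step 3: Verify this is maximum:
  Matching size 3 = min(|L|, |R|) = min(4, 3), which is an upper bound, so this matching is maximum.

Maximum matching: {(1,5), (2,6), (4,7)}
Size: 3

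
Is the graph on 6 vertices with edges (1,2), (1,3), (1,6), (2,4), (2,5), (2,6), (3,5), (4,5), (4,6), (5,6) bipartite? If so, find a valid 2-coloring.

Step 1: Attempt 2-coloring using BFS:
  Start at vertex 1, assign color 0
  Color vertex 2 with color 1 (neighbor of 1)
  Color vertex 3 with color 1 (neighbor of 1)
  Color vertex 6 with color 1 (neighbor of 1)
  Color vertex 4 with color 0 (neighbor of 2)
  Color vertex 5 with color 0 (neighbor of 2)

Step 2: Conflict found! Vertices 2 and 6 are adjacent but have the same color.
This means the graph contains an odd cycle.

The graph is NOT bipartite.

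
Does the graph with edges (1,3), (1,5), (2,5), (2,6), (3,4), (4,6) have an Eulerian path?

Step 1: Find the degree of each vertex:
  deg(1) = 2
  deg(2) = 2
  deg(3) = 2
  deg(4) = 2
  deg(5) = 2
  deg(6) = 2

Step 2: Count vertices with odd degree:
  All vertices have even degree (0 odd-degree vertices)

Step 3: Apply Euler's theorem:
  - Eulerian circuit exists iff graph is connected and all vertices have even degree
  - Eulerian path exists iff graph is connected and has 0 or 2 odd-degree vertices

Graph is connected with 0 odd-degree vertices.
Both Eulerian circuit and Eulerian path exist.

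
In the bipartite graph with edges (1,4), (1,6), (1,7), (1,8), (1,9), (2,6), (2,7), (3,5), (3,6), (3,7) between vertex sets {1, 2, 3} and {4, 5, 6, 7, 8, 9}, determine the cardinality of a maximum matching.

Step 1: List the neighbors of each left vertex:
  1: 4, 6, 7, 8, 9
  2: 6, 7
  3: 5, 6, 7

Step 2: Greedily match left vertices, then look for augmenting paths:
  Match 1 -- 4
  Match 2 -- 6
  Match 3 -- 5
  No augmenting path remains.

Step 3: Verify this is maximum:
  Matching size 3 = min(|L|, |R|) = min(3, 6), which is an upper bound, so this matching is maximum.

Maximum matching: {(1,4), (2,6), (3,5)}
Size: 3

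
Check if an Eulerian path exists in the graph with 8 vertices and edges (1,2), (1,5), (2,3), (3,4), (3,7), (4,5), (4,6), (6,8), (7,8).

Step 1: Find the degree of each vertex:
  deg(1) = 2
  deg(2) = 2
  deg(3) = 3
  deg(4) = 3
  deg(5) = 2
  deg(6) = 2
  deg(7) = 2
  deg(8) = 2

Step 2: Count vertices with odd degree:
  Odd-degree vertices: 3, 4 (2 total)

Step 3: Apply Euler's theorem:
  - Eulerian circuit exists iff graph is connected and all vertices have even degree
  - Eulerian path exists iff graph is connected and has 0 or 2 odd-degree vertices

Graph is connected with exactly 2 odd-degree vertices (3, 4).
Eulerian path exists (starting and ending at the odd-degree vertices), but no Eulerian circuit.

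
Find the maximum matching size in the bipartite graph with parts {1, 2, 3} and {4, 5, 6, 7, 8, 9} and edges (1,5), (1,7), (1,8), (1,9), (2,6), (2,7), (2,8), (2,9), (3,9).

Step 1: List the neighbors of each left vertex:
  1: 5, 7, 8, 9
  2: 6, 7, 8, 9
  3: 9

Step 2: Greedily match left vertices, then look for augmenting paths:
  Match 1 -- 5
  Match 2 -- 6
  Match 3 -- 9
  No augmenting path remains.

Step 3: Verify this is maximum:
  Matching size 3 = min(|L|, |R|) = min(3, 6), which is an upper bound, so this matching is maximum.

Maximum matching: {(1,5), (2,6), (3,9)}
Size: 3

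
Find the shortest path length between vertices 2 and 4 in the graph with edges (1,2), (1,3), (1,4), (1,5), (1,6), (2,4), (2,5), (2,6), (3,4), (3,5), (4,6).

Step 1: Build adjacency list:
  1: 2, 3, 4, 5, 6
  2: 1, 4, 5, 6
  3: 1, 4, 5
  4: 1, 2, 3, 6
  5: 1, 2, 3
  6: 1, 2, 4

Step 2: BFS from vertex 2 to find shortest path to 4:
  vertex 1 reached at distance 1
  vertex 4 reached at distance 1

Step 3: Shortest path: 2 -> 4
Path length: 1 edge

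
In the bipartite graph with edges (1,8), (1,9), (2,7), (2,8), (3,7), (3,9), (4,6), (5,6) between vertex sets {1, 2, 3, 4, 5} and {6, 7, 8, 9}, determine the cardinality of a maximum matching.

Step 1: List the neighbors of each left vertex:
  1: 8, 9
  2: 7, 8
  3: 7, 9
  4: 6
  5: 6

Step 2: Greedily match left vertices, then look for augmenting paths:
  Match 1 -- 8
  Match 2 -- 7
  Match 3 -- 9
  Match 4 -- 6
  No augmenting path remains.

Step 3: Verify this is maximum:
  Matching size 4 = min(|L|, |R|) = min(5, 4), which is an upper bound, so this matching is maximum.

Maximum matching: {(1,8), (2,7), (3,9), (4,6)}
Size: 4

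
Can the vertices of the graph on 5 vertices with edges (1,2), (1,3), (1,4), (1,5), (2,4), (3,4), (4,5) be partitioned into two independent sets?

Step 1: Attempt 2-coloring using BFS:
  Start at vertex 1, assign color 0
  Color vertex 2 with color 1 (neighbor of 1)
  Color vertex 3 with color 1 (neighbor of 1)
  Color vertex 4 with color 1 (neighbor of 1)
  Color vertex 5 with color 1 (neighbor of 1)

Step 2: Conflict found! Vertices 2 and 4 are adjacent but have the same color.
This means the graph contains an odd cycle.

The graph is NOT bipartite.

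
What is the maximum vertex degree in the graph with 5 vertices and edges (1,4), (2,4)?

Step 1: Count edges incident to each vertex:
  deg(1) = 1 (neighbors: 4)
  deg(2) = 1 (neighbors: 4)
  deg(3) = 0 (neighbors: none)
  deg(4) = 2 (neighbors: 1, 2)
  deg(5) = 0 (neighbors: none)

Step 2: Find maximum:
  max(1, 1, 0, 2, 0) = 2 (vertex 4)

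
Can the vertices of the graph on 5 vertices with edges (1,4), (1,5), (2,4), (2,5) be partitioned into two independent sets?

Step 1: Attempt 2-coloring using BFS:
  Start at vertex 1, assign color 0
  Color vertex 4 with color 1 (neighbor of 1)
  Color vertex 5 with color 1 (neighbor of 1)
  Color vertex 2 with color 0 (neighbor of 4)
  Start new component at vertex 3, assign color 0

Step 2: 2-coloring succeeded. No conflicts found.
  Set A (color 0): {1, 2, 3}
  Set B (color 1): {4, 5}

The graph is bipartite with partition {1, 2, 3}, {4, 5}.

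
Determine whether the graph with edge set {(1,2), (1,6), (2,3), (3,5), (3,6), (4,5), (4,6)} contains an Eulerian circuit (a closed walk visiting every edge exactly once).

Step 1: Find the degree of each vertex:
  deg(1) = 2
  deg(2) = 2
  deg(3) = 3
  deg(4) = 2
  deg(5) = 2
  deg(6) = 3

Step 2: Count vertices with odd degree:
  Odd-degree vertices: 3, 6 (2 total)

Step 3: Apply Euler's theorem:
  - Eulerian circuit exists iff graph is connected and all vertices have even degree
  - Eulerian path exists iff graph is connected and has 0 or 2 odd-degree vertices

Graph is connected with exactly 2 odd-degree vertices (3, 6).
Eulerian path exists (starting and ending at the odd-degree vertices), but no Eulerian circuit.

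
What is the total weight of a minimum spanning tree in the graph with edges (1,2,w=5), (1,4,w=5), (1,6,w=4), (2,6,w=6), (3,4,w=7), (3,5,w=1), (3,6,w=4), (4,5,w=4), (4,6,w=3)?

Apply Kruskal's algorithm (sort edges by weight, add if no cycle):

Sorted edges by weight:
  (3,5) w=1
  (4,6) w=3
  (1,6) w=4
  (3,6) w=4
  (4,5) w=4
  (1,4) w=5
  (1,2) w=5
  (2,6) w=6
  (3,4) w=7

Add edge (3,5) w=1 -- no cycle. Running total: 1
Add edge (4,6) w=3 -- no cycle. Running total: 4
Add edge (1,6) w=4 -- no cycle. Running total: 8
Add edge (3,6) w=4 -- no cycle. Running total: 12
Skip edge (4,5) w=4 -- would create cycle
Skip edge (1,4) w=5 -- would create cycle
Add edge (1,2) w=5 -- no cycle. Running total: 17

MST edges: (3,5,w=1), (4,6,w=3), (1,6,w=4), (3,6,w=4), (1,2,w=5)
Total MST weight: 1 + 3 + 4 + 4 + 5 = 17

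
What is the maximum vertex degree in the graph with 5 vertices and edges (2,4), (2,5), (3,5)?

Step 1: Count edges incident to each vertex:
  deg(1) = 0 (neighbors: none)
  deg(2) = 2 (neighbors: 4, 5)
  deg(3) = 1 (neighbors: 5)
  deg(4) = 1 (neighbors: 2)
  deg(5) = 2 (neighbors: 2, 3)

Step 2: Find maximum:
  max(0, 2, 1, 1, 2) = 2 (vertex 2)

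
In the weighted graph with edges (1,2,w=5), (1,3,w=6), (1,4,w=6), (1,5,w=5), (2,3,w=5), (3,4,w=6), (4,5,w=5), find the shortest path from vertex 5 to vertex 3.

Step 1: Build adjacency list with weights:
  1: 2(w=5), 3(w=6), 4(w=6), 5(w=5)
  2: 1(w=5), 3(w=5)
  3: 1(w=6), 2(w=5), 4(w=6)
  4: 1(w=6), 3(w=6), 5(w=5)
  5: 1(w=5), 4(w=5)

Step 2: Apply Dijkstra's algorithm from vertex 5:
  Visit vertex 5 (distance=0)
    Update dist[1] = 5
    Update dist[4] = 5
  Visit vertex 1 (distance=5)
    Update dist[2] = 10
    Update dist[3] = 11
  Visit vertex 4 (distance=5)
  Visit vertex 2 (distance=10)
  Visit vertex 3 (distance=11)

Step 3: Shortest path: 5 -> 4 -> 3
Total weight: 5 + 6 = 11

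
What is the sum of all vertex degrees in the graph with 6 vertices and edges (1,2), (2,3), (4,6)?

Step 1: Count edges incident to each vertex:
  deg(1) = 1 (neighbors: 2)
  deg(2) = 2 (neighbors: 1, 3)
  deg(3) = 1 (neighbors: 2)
  deg(4) = 1 (neighbors: 6)
  deg(5) = 0 (neighbors: none)
  deg(6) = 1 (neighbors: 4)

Step 2: Sum all degrees:
  1 + 2 + 1 + 1 + 0 + 1 = 6

Verification: sum of degrees = 2 * |E| = 2 * 3 = 6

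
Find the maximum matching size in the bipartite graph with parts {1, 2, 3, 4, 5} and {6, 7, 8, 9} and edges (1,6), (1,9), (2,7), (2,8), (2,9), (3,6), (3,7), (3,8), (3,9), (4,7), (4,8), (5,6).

Step 1: List the neighbors of each left vertex:
  1: 6, 9
  2: 7, 8, 9
  3: 6, 7, 8, 9
  4: 7, 8
  5: 6

Step 2: Greedily match left vertices, then look for augmenting paths:
  Match 1 -- 6
  Match 2 -- 9
  Match 3 -- 8
  Match 4 -- 7
  No augmenting path remains.

Step 3: Verify this is maximum:
  Matching size 4 = min(|L|, |R|) = min(5, 4), which is an upper bound, so this matching is maximum.

Maximum matching: {(1,6), (2,9), (3,8), (4,7)}
Size: 4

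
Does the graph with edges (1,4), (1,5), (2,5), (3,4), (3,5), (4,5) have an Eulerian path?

Step 1: Find the degree of each vertex:
  deg(1) = 2
  deg(2) = 1
  deg(3) = 2
  deg(4) = 3
  deg(5) = 4

Step 2: Count vertices with odd degree:
  Odd-degree vertices: 2, 4 (2 total)

Step 3: Apply Euler's theorem:
  - Eulerian circuit exists iff graph is connected and all vertices have even degree
  - Eulerian path exists iff graph is connected and has 0 or 2 odd-degree vertices

Graph is connected with exactly 2 odd-degree vertices (2, 4).
Eulerian path exists (starting and ending at the odd-degree vertices), but no Eulerian circuit.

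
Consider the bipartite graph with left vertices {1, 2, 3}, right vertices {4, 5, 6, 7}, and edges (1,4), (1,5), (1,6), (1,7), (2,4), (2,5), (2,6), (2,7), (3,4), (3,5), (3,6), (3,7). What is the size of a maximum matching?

Step 1: List the neighbors of each left vertex:
  1: 4, 5, 6, 7
  2: 4, 5, 6, 7
  3: 4, 5, 6, 7

Step 2: Greedily match left vertices, then look for augmenting paths:
  Match 1 -- 4
  Match 2 -- 5
  Match 3 -- 6
  No augmenting path remains.

Step 3: Verify this is maximum:
  Matching size 3 = min(|L|, |R|) = min(3, 4), which is an upper bound, so this matching is maximum.

Maximum matching: {(1,4), (2,5), (3,6)}
Size: 3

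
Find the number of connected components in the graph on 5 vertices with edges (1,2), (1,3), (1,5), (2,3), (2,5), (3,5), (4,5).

Step 1: Build adjacency list from edges:
  1: 2, 3, 5
  2: 1, 3, 5
  3: 1, 2, 5
  4: 5
  5: 1, 2, 3, 4

Step 2: Run BFS/DFS from vertex 1:
  Visited: {1, 2, 3, 5, 4}
  Reached 5 of 5 vertices

Step 3: All 5 vertices reached from vertex 1, so the graph is connected.
Number of connected components: 1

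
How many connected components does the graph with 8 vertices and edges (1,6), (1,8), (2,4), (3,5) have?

Step 1: Build adjacency list from edges:
  1: 6, 8
  2: 4
  3: 5
  4: 2
  5: 3
  6: 1
  7: (none)
  8: 1

Step 2: Run BFS/DFS from vertex 1:
  Visited: {1, 6, 8}
  Reached 3 of 8 vertices

Step 3: Only 3 of 8 vertices reached. Graph is disconnected.
Connected components: {1, 6, 8}, {2, 4}, {3, 5}, {7}
Number of connected components: 4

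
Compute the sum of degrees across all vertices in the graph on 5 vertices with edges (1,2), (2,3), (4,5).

Step 1: Count edges incident to each vertex:
  deg(1) = 1 (neighbors: 2)
  deg(2) = 2 (neighbors: 1, 3)
  deg(3) = 1 (neighbors: 2)
  deg(4) = 1 (neighbors: 5)
  deg(5) = 1 (neighbors: 4)

Step 2: Sum all degrees:
  1 + 2 + 1 + 1 + 1 = 6

Verification: sum of degrees = 2 * |E| = 2 * 3 = 6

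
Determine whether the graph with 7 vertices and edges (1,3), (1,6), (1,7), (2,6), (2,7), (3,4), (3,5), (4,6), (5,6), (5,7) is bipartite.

Step 1: Attempt 2-coloring using BFS:
  Start at vertex 1, assign color 0
  Color vertex 3 with color 1 (neighbor of 1)
  Color vertex 6 with color 1 (neighbor of 1)
  Color vertex 7 with color 1 (neighbor of 1)
  Color vertex 4 with color 0 (neighbor of 3)
  Color vertex 5 with color 0 (neighbor of 3)
  Color vertex 2 with color 0 (neighbor of 6)

Step 2: 2-coloring succeeded. No conflicts found.
  Set A (color 0): {1, 2, 4, 5}
  Set B (color 1): {3, 6, 7}

The graph is bipartite with partition {1, 2, 4, 5}, {3, 6, 7}.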